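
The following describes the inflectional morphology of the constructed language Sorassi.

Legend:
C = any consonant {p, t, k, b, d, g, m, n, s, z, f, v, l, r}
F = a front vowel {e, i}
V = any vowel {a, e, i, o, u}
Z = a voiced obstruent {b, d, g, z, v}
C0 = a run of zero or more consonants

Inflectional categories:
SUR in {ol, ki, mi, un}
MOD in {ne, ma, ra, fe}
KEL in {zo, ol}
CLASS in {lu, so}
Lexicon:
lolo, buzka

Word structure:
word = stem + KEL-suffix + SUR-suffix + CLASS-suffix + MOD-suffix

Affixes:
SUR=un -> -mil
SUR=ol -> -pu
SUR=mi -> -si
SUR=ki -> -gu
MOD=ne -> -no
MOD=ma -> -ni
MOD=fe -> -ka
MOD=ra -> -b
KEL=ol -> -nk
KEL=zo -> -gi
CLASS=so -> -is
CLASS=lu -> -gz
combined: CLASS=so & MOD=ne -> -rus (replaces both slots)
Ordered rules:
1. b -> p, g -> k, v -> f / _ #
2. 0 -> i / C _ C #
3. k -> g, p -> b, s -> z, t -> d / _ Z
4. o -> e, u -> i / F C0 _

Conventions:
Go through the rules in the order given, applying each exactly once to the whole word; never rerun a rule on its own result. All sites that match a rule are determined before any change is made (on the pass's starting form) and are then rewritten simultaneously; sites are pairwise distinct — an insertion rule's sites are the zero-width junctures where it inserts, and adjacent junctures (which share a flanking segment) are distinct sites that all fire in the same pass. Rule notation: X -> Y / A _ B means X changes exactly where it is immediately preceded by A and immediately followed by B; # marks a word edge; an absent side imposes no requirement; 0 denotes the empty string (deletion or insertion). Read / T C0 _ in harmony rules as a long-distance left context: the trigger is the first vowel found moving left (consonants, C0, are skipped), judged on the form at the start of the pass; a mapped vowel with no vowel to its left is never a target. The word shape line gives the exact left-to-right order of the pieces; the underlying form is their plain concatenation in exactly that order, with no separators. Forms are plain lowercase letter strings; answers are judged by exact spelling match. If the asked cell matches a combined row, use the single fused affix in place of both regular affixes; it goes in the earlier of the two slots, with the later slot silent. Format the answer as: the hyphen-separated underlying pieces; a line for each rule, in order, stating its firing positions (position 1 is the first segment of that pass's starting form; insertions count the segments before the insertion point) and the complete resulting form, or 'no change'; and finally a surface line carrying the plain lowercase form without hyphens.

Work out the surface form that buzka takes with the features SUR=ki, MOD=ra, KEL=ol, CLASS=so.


underlying: buzka-nk-gu-is-b
1. b -> p, g -> k, v -> f / _ #: fires at position(s) 12: buzkankguisp
2. 0 -> i / C _ C #: inserts after position(s) 11: buzkankguisip
3. k -> g, p -> b, s -> z, t -> d / _ Z: fires at position(s) 7: buzkangguisip
4. o -> e, u -> i / F C0 _: no change
surface: buzkangguisip


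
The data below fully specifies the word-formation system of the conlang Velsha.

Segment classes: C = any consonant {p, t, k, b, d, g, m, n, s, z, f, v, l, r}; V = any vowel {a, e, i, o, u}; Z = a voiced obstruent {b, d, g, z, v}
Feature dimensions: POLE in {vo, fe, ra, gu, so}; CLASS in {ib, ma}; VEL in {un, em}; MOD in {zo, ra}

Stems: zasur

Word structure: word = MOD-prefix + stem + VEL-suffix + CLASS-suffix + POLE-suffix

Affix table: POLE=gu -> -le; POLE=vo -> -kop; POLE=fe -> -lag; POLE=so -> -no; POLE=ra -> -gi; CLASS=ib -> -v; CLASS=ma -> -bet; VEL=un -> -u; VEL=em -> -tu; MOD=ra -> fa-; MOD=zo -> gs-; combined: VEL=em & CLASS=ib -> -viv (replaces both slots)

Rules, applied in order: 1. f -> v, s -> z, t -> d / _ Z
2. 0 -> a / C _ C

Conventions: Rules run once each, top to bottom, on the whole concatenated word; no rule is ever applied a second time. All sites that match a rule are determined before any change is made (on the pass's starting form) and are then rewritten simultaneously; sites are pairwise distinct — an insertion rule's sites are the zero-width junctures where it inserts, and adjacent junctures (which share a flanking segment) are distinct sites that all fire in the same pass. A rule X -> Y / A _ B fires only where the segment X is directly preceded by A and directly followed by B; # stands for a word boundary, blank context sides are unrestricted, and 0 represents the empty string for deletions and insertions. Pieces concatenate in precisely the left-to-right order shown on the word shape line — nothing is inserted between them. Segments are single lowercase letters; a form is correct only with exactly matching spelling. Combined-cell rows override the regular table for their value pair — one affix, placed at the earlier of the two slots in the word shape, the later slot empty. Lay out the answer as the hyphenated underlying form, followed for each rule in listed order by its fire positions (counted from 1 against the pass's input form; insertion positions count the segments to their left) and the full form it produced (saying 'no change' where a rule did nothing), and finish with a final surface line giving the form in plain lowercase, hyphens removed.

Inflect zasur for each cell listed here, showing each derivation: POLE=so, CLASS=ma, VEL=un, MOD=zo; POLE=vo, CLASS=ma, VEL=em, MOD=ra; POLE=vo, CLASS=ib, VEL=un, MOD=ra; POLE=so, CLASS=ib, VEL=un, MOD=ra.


cell POLE=so, CLASS=ma, VEL=un, MOD=zo:
underlying: gs-zasur-u-bet-no
1. f -> v, s -> z, t -> d / _ Z: fires at position(s) 2: gzzasurubetno
2. 0 -> a / C _ C: inserts after position(s) 1, 2, 11: gazazasurubetano
surface: gazazasurubetano

cell POLE=vo, CLASS=ma, VEL=em, MOD=ra:
underlying: fa-zasur-tu-bet-kop
1. f -> v, s -> z, t -> d / _ Z: no change
2. 0 -> a / C _ C: inserts after position(s) 7, 12: fazasuratubetakop
surface: fazasuratubetakop

cell POLE=vo, CLASS=ib, VEL=un, MOD=ra:
underlying: fa-zasur-u-v-kop
1. f -> v, s -> z, t -> d / _ Z: no change
2. 0 -> a / C _ C: inserts after position(s) 9: fazasuruvakop
surface: fazasuruvakop

cell POLE=so, CLASS=ib, VEL=un, MOD=ra:
underlying: fa-zasur-u-v-no
1. f -> v, s -> z, t -> d / _ Z: no change
2. 0 -> a / C _ C: inserts after position(s) 9: fazasuruvano
surface: fazasuruvano


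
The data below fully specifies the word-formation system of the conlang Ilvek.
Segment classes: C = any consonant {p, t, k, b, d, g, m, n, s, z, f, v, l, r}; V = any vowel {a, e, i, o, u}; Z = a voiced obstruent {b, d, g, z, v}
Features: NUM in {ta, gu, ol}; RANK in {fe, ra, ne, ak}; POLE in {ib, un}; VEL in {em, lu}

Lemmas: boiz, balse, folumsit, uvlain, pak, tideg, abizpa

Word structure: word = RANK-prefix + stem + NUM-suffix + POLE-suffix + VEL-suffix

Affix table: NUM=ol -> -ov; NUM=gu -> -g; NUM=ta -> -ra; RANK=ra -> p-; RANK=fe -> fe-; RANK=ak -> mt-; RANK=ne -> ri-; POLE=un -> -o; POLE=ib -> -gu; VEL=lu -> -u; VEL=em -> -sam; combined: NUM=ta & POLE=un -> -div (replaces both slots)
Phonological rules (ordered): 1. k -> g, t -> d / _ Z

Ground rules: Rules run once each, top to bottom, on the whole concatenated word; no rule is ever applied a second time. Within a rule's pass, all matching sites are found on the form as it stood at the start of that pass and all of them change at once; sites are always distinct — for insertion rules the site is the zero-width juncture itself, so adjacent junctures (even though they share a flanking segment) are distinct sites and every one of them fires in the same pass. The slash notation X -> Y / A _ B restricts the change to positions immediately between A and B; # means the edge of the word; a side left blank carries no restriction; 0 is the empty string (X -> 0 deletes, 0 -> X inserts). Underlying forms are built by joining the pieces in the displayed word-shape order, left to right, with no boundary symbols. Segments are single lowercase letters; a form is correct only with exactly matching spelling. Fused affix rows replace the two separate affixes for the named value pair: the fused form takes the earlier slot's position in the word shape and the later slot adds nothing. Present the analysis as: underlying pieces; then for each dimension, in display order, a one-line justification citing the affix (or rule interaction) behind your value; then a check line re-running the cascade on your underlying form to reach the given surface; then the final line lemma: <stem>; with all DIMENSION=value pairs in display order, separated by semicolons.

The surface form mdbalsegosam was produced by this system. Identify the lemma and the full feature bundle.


underlying: mt-balse-g-o-sam
NUM=gu - signalled by the affix -g
RANK=ak - signalled by the affix mt-
POLE=un - signalled by the affix -o
VEL=em - signalled by the affix -sam
check: mtbalsegosam -> mdbalsegosam
lemma: balse; NUM=gu; RANK=ak; POLE=un; VEL=em


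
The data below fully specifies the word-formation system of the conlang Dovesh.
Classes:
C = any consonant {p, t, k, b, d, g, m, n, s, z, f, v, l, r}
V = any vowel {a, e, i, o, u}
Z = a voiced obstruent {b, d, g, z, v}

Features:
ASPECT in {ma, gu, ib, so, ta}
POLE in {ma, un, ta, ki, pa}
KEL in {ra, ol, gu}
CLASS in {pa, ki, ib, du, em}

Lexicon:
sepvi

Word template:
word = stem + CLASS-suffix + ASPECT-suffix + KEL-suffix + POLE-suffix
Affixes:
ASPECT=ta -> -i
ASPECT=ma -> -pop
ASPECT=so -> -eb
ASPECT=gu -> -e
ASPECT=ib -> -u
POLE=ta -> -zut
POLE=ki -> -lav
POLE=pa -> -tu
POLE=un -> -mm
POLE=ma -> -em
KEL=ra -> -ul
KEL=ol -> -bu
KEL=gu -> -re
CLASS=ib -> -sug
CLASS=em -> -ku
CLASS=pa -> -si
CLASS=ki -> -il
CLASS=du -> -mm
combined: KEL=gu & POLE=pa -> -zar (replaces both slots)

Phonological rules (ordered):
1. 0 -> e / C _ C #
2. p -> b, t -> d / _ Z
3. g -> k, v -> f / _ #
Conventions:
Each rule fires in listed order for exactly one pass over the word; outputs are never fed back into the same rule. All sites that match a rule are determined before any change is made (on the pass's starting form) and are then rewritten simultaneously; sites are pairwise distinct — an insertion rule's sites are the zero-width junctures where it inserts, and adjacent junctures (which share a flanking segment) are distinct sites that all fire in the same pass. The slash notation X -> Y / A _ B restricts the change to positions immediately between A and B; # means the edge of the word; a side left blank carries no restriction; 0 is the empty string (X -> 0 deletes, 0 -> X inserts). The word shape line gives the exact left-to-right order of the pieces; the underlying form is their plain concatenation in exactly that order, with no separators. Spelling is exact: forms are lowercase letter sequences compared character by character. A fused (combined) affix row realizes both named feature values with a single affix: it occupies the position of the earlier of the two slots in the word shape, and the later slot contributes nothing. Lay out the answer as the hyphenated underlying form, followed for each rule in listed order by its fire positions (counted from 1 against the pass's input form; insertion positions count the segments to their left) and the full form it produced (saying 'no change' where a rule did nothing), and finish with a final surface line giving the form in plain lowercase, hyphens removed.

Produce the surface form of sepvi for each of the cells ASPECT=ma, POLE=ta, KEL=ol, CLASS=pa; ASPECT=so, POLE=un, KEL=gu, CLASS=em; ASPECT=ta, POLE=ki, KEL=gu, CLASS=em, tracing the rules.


cell ASPECT=ma, POLE=ta, KEL=ol, CLASS=pa:
underlying: sepvi-si-pop-bu-zut
1. 0 -> e / C _ C #: no change
2. p -> b, t -> d / _ Z: fires at position(s) 3, 10: sebvisipobbuzut
3. g -> k, v -> f / _ #: no change
surface: sebvisipobbuzut

cell ASPECT=so, POLE=un, KEL=gu, CLASS=em:
underlying: sepvi-ku-eb-re-mm
1. 0 -> e / C _ C #: inserts after position(s) 12: sepvikuebremem
2. p -> b, t -> d / _ Z: fires at position(s) 3: sebvikuebremem
3. g -> k, v -> f / _ #: no change
surface: sebvikuebremem

cell ASPECT=ta, POLE=ki, KEL=gu, CLASS=em:
underlying: sepvi-ku-i-re-lav
1. 0 -> e / C _ C #: no change
2. p -> b, t -> d / _ Z: fires at position(s) 3: sebvikuirelav
3. g -> k, v -> f / _ #: fires at position(s) 13: sebvikuirelaf
surface: sebvikuirelaf


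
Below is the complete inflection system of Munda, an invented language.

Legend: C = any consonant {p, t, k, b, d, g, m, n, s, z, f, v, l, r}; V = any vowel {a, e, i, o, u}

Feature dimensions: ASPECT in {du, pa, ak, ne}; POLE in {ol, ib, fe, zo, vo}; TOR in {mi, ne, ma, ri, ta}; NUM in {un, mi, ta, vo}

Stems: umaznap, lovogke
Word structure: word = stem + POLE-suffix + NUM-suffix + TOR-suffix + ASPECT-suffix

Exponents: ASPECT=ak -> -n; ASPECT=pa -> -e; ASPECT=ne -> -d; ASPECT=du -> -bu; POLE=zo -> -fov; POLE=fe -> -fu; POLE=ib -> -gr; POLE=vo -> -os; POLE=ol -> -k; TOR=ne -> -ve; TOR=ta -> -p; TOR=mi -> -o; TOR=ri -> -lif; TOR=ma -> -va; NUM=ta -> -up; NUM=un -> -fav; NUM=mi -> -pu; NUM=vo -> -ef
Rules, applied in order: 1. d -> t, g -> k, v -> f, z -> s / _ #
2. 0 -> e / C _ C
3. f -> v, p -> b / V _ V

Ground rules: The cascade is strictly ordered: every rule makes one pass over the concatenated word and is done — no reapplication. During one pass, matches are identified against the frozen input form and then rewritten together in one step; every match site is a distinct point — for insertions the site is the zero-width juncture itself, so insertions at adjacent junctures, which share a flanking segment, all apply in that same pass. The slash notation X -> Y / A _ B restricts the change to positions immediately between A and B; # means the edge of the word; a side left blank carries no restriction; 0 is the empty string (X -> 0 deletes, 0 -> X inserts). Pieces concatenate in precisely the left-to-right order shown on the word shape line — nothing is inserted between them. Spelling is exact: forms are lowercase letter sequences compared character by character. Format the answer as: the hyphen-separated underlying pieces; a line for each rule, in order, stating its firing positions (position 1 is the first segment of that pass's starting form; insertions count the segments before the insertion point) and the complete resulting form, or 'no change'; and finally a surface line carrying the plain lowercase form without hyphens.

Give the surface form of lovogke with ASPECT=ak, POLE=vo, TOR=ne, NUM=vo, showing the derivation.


underlying: lovogke-os-ef-ve-n
1. d -> t, g -> k, v -> f, z -> s / _ #: no change
2. 0 -> e / C _ C: inserts after position(s) 5, 11: lovogekeosefeven
3. f -> v, p -> b / V _ V: fires at position(s) 12: lovogekeoseveven
surface: lovogekeoseveven


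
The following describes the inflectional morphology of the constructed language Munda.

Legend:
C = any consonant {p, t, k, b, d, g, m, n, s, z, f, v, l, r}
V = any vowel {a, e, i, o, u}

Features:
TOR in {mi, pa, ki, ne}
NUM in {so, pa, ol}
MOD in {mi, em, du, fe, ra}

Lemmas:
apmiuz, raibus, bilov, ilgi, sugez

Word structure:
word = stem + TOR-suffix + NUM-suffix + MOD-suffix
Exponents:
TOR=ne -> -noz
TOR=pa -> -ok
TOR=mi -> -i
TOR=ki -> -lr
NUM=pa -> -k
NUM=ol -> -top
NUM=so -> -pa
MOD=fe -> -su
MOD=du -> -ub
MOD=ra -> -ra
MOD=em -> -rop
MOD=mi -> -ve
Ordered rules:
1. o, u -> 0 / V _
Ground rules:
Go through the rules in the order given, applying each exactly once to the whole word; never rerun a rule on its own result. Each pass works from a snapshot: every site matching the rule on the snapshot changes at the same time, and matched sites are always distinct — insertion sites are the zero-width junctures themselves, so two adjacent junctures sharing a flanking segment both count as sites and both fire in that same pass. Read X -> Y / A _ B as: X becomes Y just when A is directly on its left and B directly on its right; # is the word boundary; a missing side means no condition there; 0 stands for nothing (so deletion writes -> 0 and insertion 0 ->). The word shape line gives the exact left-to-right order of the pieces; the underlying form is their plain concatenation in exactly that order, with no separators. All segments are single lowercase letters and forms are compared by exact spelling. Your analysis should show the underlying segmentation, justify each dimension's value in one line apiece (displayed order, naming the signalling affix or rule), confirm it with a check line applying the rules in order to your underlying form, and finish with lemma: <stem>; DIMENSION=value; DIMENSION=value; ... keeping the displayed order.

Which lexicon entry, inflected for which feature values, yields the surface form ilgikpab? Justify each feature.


underlying: ilgi-ok-pa-ub
TOR=pa - signalled by the affix -ok
NUM=so - signalled by the affix -pa
MOD=du - signalled by the affix -ub
check: ilgiokpaub -> ilgikpab
lemma: ilgi; TOR=pa; NUM=so; MOD=du


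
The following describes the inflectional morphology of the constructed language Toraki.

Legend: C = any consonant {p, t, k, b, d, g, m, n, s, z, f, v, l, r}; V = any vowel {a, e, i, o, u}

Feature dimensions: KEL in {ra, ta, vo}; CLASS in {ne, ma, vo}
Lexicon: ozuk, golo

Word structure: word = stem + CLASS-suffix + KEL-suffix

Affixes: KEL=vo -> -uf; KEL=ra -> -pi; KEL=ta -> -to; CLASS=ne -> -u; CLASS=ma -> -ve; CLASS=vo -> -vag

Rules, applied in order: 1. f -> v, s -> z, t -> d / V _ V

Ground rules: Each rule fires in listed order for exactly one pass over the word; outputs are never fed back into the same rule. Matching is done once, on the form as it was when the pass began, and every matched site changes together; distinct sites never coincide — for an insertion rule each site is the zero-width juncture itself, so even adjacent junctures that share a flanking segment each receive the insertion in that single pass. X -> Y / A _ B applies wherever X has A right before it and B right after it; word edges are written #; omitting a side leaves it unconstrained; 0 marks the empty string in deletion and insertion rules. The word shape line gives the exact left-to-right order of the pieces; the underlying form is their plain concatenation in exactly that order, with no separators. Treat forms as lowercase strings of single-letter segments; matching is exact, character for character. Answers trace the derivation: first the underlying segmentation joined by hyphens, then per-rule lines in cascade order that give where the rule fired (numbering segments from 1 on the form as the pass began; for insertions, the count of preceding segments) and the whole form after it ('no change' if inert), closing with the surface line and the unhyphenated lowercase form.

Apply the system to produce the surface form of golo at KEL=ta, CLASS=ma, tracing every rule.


underlying: golo-ve-to
1. f -> v, s -> z, t -> d / V _ V: fires at position(s) 7: golovedo
surface: golovedo


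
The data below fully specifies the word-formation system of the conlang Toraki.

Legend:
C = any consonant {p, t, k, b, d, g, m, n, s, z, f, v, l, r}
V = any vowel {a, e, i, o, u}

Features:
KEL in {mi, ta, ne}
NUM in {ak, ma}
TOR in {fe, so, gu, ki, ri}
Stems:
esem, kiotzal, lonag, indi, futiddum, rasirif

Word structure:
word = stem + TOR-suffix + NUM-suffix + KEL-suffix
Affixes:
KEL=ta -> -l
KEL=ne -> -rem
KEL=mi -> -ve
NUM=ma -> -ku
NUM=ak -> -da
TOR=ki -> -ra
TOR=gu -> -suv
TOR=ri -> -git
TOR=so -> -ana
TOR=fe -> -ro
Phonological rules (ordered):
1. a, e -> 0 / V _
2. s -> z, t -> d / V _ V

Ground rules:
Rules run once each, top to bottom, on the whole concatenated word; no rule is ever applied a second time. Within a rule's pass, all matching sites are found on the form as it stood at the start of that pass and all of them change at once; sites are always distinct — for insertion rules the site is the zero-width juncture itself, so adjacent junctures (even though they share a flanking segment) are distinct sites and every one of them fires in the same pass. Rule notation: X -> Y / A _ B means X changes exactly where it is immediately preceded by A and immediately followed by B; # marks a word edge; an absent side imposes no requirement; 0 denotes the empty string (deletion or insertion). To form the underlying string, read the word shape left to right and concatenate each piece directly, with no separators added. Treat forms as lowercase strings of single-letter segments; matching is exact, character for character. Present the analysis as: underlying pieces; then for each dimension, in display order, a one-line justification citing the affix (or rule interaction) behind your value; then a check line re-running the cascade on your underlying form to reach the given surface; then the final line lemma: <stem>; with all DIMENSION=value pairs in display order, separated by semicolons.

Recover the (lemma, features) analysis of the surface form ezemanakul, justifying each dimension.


underlying: esem-ana-ku-l
KEL=ta - signalled by the affix -l
NUM=ma - signalled by the affix -ku
TOR=so - signalled by the affix -ana
check: esemanakul -> esemanakul -> ezemanakul
lemma: esem; KEL=ta; NUM=ma; TOR=so


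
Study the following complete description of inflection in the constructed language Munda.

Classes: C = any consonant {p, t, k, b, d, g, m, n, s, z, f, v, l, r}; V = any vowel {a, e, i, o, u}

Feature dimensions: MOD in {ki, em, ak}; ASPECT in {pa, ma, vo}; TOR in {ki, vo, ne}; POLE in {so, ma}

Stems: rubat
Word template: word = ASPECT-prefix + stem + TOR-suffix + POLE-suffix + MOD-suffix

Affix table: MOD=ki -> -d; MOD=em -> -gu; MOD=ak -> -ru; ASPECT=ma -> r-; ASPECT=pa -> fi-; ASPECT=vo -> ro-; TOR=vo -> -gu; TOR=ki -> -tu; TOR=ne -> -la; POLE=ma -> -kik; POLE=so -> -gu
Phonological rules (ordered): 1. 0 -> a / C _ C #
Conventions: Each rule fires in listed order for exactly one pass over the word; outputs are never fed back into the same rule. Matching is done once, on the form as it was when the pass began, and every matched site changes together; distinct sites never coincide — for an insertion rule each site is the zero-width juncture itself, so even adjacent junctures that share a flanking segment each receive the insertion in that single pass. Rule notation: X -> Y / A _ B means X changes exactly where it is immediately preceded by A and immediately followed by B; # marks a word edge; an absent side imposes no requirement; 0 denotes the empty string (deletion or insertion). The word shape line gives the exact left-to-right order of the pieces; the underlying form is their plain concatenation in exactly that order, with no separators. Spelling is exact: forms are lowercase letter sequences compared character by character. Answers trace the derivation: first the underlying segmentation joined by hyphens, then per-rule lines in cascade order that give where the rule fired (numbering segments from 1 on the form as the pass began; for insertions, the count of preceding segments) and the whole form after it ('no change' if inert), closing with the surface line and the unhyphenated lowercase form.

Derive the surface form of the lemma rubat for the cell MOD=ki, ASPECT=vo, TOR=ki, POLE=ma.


underlying: ro-rubat-tu-kik-d
1. 0 -> a / C _ C #: inserts after position(s) 12: rorubattukikad
surface: rorubattukikad


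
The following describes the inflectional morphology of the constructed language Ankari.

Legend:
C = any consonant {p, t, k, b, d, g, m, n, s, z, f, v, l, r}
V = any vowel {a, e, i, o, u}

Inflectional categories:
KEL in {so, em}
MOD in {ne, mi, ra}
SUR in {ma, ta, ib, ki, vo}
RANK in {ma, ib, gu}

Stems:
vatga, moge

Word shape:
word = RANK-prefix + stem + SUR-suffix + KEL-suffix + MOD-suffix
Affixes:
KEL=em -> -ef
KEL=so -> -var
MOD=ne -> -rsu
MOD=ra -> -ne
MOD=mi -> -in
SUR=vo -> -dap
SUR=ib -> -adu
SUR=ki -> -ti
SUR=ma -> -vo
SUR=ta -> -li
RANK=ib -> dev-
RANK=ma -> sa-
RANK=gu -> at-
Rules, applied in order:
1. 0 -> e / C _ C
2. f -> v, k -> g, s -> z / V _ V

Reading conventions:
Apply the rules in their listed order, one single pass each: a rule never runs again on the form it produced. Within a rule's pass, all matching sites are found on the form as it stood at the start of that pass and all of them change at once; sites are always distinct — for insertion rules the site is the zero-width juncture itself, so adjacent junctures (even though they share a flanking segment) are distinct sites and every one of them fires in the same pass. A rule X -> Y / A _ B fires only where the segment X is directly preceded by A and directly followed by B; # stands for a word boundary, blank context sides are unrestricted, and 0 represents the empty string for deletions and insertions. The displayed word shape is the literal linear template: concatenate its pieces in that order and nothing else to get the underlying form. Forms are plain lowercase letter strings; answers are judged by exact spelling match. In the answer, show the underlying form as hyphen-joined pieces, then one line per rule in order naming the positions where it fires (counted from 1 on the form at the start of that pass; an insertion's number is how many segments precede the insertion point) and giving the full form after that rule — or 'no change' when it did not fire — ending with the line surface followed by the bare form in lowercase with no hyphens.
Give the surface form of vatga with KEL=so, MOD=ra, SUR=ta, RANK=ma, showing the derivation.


underlying: sa-vatga-li-var-ne
1. 0 -> e / C _ C: inserts after position(s) 5, 12: savategalivarene
2. f -> v, k -> g, s -> z / V _ V: no change
surface: savategalivarene


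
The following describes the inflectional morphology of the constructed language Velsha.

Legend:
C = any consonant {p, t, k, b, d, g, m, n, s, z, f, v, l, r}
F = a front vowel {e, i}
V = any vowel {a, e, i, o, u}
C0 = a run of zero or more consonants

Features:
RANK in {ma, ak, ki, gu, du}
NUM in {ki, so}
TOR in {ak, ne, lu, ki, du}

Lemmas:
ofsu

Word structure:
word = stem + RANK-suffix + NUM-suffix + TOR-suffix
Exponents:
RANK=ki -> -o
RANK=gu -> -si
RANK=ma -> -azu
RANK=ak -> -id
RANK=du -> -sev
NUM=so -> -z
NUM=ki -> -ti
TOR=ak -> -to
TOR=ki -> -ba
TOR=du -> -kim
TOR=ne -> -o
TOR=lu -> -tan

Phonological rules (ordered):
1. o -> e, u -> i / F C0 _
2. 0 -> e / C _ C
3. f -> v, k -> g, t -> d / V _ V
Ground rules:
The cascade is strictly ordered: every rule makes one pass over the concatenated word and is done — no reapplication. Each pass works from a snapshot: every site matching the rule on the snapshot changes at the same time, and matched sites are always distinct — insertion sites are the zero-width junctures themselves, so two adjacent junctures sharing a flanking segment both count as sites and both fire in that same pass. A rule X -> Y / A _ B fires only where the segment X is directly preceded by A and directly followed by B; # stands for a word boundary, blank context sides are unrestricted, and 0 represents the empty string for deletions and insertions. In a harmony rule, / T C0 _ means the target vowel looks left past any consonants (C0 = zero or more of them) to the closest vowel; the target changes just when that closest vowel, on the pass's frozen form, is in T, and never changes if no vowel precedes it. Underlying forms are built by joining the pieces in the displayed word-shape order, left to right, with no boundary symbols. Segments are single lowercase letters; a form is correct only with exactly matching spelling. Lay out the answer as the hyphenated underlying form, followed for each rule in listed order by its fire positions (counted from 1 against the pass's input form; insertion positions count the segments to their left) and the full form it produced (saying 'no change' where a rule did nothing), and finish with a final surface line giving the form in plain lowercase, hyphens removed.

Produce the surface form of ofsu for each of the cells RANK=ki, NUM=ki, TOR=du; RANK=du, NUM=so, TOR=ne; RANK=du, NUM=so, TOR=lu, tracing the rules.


cell RANK=ki, NUM=ki, TOR=du:
underlying: ofsu-o-ti-kim
1. o -> e, u -> i / F C0 _: no change
2. 0 -> e / C _ C: inserts after position(s) 2: ofesuotikim
3. f -> v, k -> g, t -> d / V _ V: fires at position(s) 2, 7, 9: ovesuodigim
surface: ovesuodigim

cell RANK=du, NUM=so, TOR=ne:
underlying: ofsu-sev-z-o
1. o -> e, u -> i / F C0 _: fires at position(s) 9: ofsusevze
2. 0 -> e / C _ C: inserts after position(s) 2, 7: ofesuseveze
3. f -> v, k -> g, t -> d / V _ V: fires at position(s) 2: ovesuseveze
surface: ovesuseveze

cell RANK=du, NUM=so, TOR=lu:
underlying: ofsu-sev-z-tan
1. o -> e, u -> i / F C0 _: no change
2. 0 -> e / C _ C: inserts after position(s) 2, 7, 8: ofesusevezetan
3. f -> v, k -> g, t -> d / V _ V: fires at position(s) 2, 12: ovesusevezedan
surface: ovesusevezedan


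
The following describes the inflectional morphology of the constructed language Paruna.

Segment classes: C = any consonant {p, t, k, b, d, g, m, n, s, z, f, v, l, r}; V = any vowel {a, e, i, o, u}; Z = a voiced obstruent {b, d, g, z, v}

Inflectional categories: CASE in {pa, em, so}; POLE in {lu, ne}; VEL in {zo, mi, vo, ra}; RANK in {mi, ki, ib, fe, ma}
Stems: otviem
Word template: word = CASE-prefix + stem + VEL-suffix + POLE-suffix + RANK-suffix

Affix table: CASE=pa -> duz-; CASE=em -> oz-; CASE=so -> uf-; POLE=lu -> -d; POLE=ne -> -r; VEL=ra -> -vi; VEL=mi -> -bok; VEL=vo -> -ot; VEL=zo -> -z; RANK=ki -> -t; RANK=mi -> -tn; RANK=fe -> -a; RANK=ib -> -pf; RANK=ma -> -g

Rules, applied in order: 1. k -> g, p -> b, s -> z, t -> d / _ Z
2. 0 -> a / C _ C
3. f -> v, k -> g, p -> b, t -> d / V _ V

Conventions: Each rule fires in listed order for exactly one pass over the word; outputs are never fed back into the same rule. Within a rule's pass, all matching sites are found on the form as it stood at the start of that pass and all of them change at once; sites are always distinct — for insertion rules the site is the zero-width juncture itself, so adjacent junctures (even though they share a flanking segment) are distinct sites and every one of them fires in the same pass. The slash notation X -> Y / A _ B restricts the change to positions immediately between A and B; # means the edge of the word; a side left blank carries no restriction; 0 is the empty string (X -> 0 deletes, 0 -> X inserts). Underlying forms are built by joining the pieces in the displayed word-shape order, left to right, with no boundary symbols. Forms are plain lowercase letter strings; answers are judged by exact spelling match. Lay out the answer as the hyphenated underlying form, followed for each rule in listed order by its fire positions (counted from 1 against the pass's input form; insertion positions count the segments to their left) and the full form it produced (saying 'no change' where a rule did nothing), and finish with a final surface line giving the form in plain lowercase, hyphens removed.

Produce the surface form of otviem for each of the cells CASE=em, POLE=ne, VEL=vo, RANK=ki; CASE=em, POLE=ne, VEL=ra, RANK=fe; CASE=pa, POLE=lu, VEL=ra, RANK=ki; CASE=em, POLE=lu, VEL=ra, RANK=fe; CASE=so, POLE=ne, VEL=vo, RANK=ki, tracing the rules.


cell CASE=em, POLE=ne, VEL=vo, RANK=ki:
underlying: oz-otviem-ot-r-t
1. k -> g, p -> b, s -> z, t -> d / _ Z: fires at position(s) 4: ozodviemotrt
2. 0 -> a / C _ C: inserts after position(s) 4, 10, 11: ozodaviemotarat
3. f -> v, k -> g, p -> b, t -> d / V _ V: fires at position(s) 11: ozodaviemodarat
surface: ozodaviemodarat

cell CASE=em, POLE=ne, VEL=ra, RANK=fe:
underlying: oz-otviem-vi-r-a
1. k -> g, p -> b, s -> z, t -> d / _ Z: fires at position(s) 4: ozodviemvira
2. 0 -> a / C _ C: inserts after position(s) 4, 8: ozodaviemavira
3. f -> v, k -> g, p -> b, t -> d / V _ V: no change
surface: ozodaviemavira

cell CASE=pa, POLE=lu, VEL=ra, RANK=ki:
underlying: duz-otviem-vi-d-t
1. k -> g, p -> b, s -> z, t -> d / _ Z: fires at position(s) 5: duzodviemvidt
2. 0 -> a / C _ C: inserts after position(s) 5, 9, 12: duzodaviemavidat
3. f -> v, k -> g, p -> b, t -> d / V _ V: no change
surface: duzodaviemavidat

cell CASE=em, POLE=lu, VEL=ra, RANK=fe:
underlying: oz-otviem-vi-d-a
1. k -> g, p -> b, s -> z, t -> d / _ Z: fires at position(s) 4: ozodviemvida
2. 0 -> a / C _ C: inserts after position(s) 4, 8: ozodaviemavida
3. f -> v, k -> g, p -> b, t -> d / V _ V: no change
surface: ozodaviemavida

cell CASE=so, POLE=ne, VEL=vo, RANK=ki:
underlying: uf-otviem-ot-r-t
1. k -> g, p -> b, s -> z, t -> d / _ Z: fires at position(s) 4: ufodviemotrt
2. 0 -> a / C _ C: inserts after position(s) 4, 10, 11: ufodaviemotarat
3. f -> v, k -> g, p -> b, t -> d / V _ V: fires at position(s) 2, 11: uvodaviemodarat
surface: uvodaviemodarat


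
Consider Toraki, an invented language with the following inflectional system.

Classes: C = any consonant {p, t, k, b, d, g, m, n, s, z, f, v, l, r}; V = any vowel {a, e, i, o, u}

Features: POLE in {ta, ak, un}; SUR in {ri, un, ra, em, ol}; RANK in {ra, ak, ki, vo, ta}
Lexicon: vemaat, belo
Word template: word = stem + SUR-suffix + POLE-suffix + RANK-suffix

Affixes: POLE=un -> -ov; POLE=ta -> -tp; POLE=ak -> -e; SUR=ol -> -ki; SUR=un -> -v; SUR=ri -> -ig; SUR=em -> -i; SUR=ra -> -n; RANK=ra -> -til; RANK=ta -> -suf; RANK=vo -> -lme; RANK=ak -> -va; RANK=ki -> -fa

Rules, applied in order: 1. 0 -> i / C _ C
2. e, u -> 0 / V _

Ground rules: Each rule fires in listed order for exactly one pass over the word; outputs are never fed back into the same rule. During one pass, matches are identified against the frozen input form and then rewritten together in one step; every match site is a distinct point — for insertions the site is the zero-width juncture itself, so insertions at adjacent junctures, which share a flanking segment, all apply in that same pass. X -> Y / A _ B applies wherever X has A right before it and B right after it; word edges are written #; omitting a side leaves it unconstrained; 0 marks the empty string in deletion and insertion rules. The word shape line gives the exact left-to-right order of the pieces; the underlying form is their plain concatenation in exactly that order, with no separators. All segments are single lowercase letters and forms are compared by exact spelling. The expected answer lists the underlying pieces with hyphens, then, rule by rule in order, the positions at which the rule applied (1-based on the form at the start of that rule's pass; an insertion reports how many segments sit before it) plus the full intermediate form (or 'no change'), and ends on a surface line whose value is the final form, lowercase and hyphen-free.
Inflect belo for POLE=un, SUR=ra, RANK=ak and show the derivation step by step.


underlying: belo-n-ov-va
1. 0 -> i / C _ C: inserts after position(s) 7: belonoviva
2. e, u -> 0 / V _: no change
surface: belonoviva


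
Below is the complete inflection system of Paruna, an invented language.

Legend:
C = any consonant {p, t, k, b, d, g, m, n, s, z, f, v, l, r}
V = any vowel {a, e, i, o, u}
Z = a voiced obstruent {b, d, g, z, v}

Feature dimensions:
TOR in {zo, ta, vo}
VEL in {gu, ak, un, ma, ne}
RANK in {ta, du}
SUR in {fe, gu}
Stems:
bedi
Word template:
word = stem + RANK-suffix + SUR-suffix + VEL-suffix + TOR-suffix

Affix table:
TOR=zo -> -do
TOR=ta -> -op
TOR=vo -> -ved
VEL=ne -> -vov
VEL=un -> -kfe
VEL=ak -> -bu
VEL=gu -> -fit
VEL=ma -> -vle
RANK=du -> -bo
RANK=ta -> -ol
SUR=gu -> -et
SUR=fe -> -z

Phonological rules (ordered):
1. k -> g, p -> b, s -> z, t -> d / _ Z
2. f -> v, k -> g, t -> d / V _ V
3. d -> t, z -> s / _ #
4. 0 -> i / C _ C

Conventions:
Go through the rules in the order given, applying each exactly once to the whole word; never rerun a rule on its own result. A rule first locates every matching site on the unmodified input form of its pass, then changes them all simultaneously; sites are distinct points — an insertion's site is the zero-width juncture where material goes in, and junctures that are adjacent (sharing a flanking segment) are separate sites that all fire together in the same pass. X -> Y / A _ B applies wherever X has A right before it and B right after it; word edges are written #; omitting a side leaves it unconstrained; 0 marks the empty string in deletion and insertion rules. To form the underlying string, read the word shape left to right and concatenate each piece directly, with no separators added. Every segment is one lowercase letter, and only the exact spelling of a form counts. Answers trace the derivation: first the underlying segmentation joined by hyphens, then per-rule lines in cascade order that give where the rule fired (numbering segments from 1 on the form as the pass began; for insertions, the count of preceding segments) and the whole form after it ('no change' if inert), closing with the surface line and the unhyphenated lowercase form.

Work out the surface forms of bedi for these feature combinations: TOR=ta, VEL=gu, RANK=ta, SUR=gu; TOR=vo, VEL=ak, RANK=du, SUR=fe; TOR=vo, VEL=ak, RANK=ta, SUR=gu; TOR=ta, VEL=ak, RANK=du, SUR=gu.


cell TOR=ta, VEL=gu, RANK=ta, SUR=gu:
underlying: bedi-ol-et-fit-op
1. k -> g, p -> b, s -> z, t -> d / _ Z: no change
2. f -> v, k -> g, t -> d / V _ V: fires at position(s) 11: bedioletfidop
3. d -> t, z -> s / _ #: no change
4. 0 -> i / C _ C: inserts after position(s) 8: bedioletifidop
surface: bedioletifidop

cell TOR=vo, VEL=ak, RANK=du, SUR=fe:
underlying: bedi-bo-z-bu-ved
1. k -> g, p -> b, s -> z, t -> d / _ Z: no change
2. f -> v, k -> g, t -> d / V _ V: no change
3. d -> t, z -> s / _ #: fires at position(s) 12: bedibozbuvet
4. 0 -> i / C _ C: inserts after position(s) 7: bedibozibuvet
surface: bedibozibuvet

cell TOR=vo, VEL=ak, RANK=ta, SUR=gu:
underlying: bedi-ol-et-bu-ved
1. k -> g, p -> b, s -> z, t -> d / _ Z: fires at position(s) 8: bedioledbuved
2. f -> v, k -> g, t -> d / V _ V: no change
3. d -> t, z -> s / _ #: fires at position(s) 13: bedioledbuvet
4. 0 -> i / C _ C: inserts after position(s) 8: bedioledibuvet
surface: bedioledibuvet

cell TOR=ta, VEL=ak, RANK=du, SUR=gu:
underlying: bedi-bo-et-bu-op
1. k -> g, p -> b, s -> z, t -> d / _ Z: fires at position(s) 8: bediboedbuop
2. f -> v, k -> g, t -> d / V _ V: no change
3. d -> t, z -> s / _ #: no change
4. 0 -> i / C _ C: inserts after position(s) 8: bediboedibuop
surface: bediboedibuop


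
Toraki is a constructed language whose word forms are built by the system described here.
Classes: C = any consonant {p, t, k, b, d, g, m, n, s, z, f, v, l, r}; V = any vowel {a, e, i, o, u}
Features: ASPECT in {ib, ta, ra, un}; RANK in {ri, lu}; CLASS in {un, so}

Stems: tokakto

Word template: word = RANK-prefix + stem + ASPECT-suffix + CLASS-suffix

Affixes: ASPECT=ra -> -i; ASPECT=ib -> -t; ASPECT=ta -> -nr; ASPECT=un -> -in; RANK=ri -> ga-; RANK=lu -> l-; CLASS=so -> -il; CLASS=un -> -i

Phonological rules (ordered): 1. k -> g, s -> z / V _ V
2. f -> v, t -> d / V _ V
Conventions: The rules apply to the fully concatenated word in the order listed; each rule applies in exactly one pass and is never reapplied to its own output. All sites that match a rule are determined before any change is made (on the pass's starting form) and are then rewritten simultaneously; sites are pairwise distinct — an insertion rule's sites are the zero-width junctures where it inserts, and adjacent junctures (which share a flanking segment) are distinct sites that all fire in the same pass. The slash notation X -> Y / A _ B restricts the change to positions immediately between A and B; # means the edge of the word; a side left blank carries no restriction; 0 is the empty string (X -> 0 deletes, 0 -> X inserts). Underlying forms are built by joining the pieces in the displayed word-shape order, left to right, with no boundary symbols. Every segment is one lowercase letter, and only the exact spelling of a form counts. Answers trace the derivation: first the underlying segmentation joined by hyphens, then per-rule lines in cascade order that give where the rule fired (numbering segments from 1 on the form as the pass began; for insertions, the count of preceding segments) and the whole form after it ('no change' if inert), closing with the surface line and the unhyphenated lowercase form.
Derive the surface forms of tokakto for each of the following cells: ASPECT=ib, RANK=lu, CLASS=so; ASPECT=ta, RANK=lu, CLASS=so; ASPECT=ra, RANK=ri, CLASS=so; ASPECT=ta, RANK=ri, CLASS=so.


cell ASPECT=ib, RANK=lu, CLASS=so:
underlying: l-tokakto-t-il
1. k -> g, s -> z / V _ V: fires at position(s) 4: ltogaktotil
2. f -> v, t -> d / V _ V: fires at position(s) 9: ltogaktodil
surface: ltogaktodil

cell ASPECT=ta, RANK=lu, CLASS=so:
underlying: l-tokakto-nr-il
1. k -> g, s -> z / V _ V: fires at position(s) 4: ltogaktonril
2. f -> v, t -> d / V _ V: no change
surface: ltogaktonril

cell ASPECT=ra, RANK=ri, CLASS=so:
underlying: ga-tokakto-i-il
1. k -> g, s -> z / V _ V: fires at position(s) 5: gatogaktoiil
2. f -> v, t -> d / V _ V: fires at position(s) 3: gadogaktoiil
surface: gadogaktoiil

cell ASPECT=ta, RANK=ri, CLASS=so:
underlying: ga-tokakto-nr-il
1. k -> g, s -> z / V _ V: fires at position(s) 5: gatogaktonril
2. f -> v, t -> d / V _ V: fires at position(s) 3: gadogaktonril
surface: gadogaktonril
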